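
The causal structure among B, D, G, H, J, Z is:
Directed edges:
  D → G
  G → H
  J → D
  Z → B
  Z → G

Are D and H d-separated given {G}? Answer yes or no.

Yes — D ⊥ H | {G}.

Bayes-Ball from D | {G} reaches {B,J,Z}.
H ∉ reach(D|{G}) ⇒ D ⊥ H | {G}.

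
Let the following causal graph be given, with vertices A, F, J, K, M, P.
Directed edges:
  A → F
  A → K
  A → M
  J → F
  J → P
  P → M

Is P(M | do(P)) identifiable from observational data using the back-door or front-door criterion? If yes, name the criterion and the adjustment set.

P(M|do(P)): backdoor, adjust for ∅.

desc(P)\{P}={M}; candidates ⊆ {A,F,J,K}.
∅: P⊥M given ∅ in G with P→· removed — back-door holds.
P(M|do(P)) = P(M|P) — no adjustment needed.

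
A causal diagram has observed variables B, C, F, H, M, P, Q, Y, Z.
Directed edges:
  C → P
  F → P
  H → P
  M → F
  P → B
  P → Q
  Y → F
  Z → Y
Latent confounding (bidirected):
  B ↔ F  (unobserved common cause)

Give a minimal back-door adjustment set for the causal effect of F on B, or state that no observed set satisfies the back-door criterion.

desc(F)\{F}={B,P,Q}; candidates ⊆ {C,H,M,Y,Z}.
F↔B: latent back-door arc(s) into F.
size 0: {}; under {} F still reaches {B,M,Y,Z} ∋ B.
size 1: {C}, {H}, {M} …(+2); under {C} F still reaches {B,M,Y,Z} ∋ B.
size 2: {C,H}, {C,M}, {C,Y} …(+7); under {C,H} F still reaches {B,M,Y,Z} ∋ B.
F↔B cannot be blocked by any observed set — no back-door set.

F→B: no observed back-door set.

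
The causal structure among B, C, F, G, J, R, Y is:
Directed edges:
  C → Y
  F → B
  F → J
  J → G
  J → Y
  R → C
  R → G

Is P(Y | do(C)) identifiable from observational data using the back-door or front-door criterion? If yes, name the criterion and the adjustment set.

P(Y|do(C)): backdoor, adjust for ∅.

desc(C)\{C}={Y}; candidates ⊆ {B,F,G,J,R}.
∅: C⊥Y given ∅ in G with C→· removed — back-door holds.
P(Y|do(C)) = P(Y|C) — no adjustment needed.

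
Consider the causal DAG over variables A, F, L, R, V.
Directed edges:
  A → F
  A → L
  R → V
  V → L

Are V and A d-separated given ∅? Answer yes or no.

Yes — V ⊥ A | ∅.

Bayes-Ball from V | ∅ reaches {L,R}.
A ∉ reach(V|∅) ⇒ V ⊥ A | ∅.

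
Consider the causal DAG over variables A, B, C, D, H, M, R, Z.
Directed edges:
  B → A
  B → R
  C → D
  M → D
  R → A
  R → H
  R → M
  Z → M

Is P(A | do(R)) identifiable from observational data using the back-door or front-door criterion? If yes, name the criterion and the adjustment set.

P(A|do(R)): backdoor, adjust for {B}.

desc(R)\{R}={A,D,H,M}; candidates ⊆ {B,C,Z}.
size 0: {}; under {} R still reaches {A,B} ∋ A.
{B}: R⊥A given {B} in G with R→· removed — back-door holds.
P(A|do(R)) = Σ_{B} P(A|R,B)·P(B).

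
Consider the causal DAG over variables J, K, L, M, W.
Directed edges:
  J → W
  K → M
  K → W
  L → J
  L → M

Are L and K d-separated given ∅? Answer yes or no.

Bayes-Ball from L | ∅ reaches {J,M,W}.
K ∉ reach(L|∅) ⇒ L ⊥ K | ∅.

Yes — L ⊥ K | ∅.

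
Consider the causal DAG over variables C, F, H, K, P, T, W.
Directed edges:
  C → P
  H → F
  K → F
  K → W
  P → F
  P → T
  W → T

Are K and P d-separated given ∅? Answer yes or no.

Yes — K ⊥ P | ∅.

Bayes-Ball from K | ∅ reaches {F,T,W}.
P ∉ reach(K|∅) ⇒ K ⊥ P | ∅.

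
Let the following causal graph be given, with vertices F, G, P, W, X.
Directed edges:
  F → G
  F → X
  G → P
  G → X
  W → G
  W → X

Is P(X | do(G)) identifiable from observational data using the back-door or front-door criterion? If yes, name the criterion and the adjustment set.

desc(G)\{G}={P,X}; candidates ⊆ {F,W}.
size 0: {}; under {} G still reaches {F,W,X} ∋ X.
size 1: {F}, {W}; under {F} G still reaches {W,X} ∋ X.
{F,W}: G⊥X given {F,W} in G with G→· removed — back-door holds.
P(X|do(G)) = Σ_{F,W} P(X|G,F,W)·P(F,W).

P(X|do(G)): backdoor, adjust for {F, W}.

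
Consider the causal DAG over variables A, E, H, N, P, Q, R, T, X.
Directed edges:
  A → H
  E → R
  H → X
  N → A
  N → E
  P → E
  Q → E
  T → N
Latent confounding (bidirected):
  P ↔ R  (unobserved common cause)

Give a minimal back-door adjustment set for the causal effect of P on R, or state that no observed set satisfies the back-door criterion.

P→R: no observed back-door set.

desc(P)\{P}={E,R}; candidates ⊆ {A,H,N,Q,T,X}.
P↔R: latent back-door arc(s) into P.
size 0: {}; under {} P still reaches {R} ∋ R.
size 1: {A}, {H}, {N} …(+3); under {A} P still reaches {R} ∋ R.
size 2: {A,H}, {A,N}, {A,Q} …(+12); under {A,H} P still reaches {R} ∋ R.
P↔R cannot be blocked by any observed set — no back-door set.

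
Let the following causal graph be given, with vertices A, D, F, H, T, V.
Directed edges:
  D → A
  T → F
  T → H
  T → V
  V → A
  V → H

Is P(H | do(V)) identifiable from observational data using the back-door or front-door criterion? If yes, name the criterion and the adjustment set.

P(H|do(V)): backdoor, adjust for {T}.

desc(V)\{V}={A,H}; candidates ⊆ {D,F,T}.
size 0: {}; under {} V still reaches {F,H,T} ∋ H.
{T}: V⊥H given {T} in G with V→· removed — back-door holds.
P(H|do(V)) = Σ_{T} P(H|V,T)·P(T).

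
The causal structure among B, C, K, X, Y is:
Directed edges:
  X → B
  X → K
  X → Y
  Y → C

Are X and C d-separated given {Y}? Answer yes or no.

Bayes-Ball from X | {Y} reaches {B,K}.
C ∉ reach(X|{Y}) ⇒ X ⊥ C | {Y}.

Yes — X ⊥ C | {Y}.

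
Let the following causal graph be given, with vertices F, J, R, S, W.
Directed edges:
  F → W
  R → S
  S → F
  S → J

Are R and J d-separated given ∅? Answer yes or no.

Bayes-Ball from R | ∅ reaches {F,J,S,W}.
J ∈ reach(R|∅) ⇒ R ⊥̸ J | ∅.

No — R and J are d-connected given ∅.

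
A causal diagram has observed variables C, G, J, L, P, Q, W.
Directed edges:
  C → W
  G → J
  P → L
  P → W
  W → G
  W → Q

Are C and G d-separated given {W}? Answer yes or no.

Yes — C ⊥ G | {W}.

Bayes-Ball from C | {W} reaches {L,P}.
G ∉ reach(C|{W}) ⇒ C ⊥ G | {W}.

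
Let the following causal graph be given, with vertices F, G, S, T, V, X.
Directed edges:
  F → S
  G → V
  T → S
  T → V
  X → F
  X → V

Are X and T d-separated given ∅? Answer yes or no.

Bayes-Ball from X | ∅ reaches {F,S,V}.
T ∉ reach(X|∅) ⇒ X ⊥ T | ∅.

Yes — X ⊥ T | ∅.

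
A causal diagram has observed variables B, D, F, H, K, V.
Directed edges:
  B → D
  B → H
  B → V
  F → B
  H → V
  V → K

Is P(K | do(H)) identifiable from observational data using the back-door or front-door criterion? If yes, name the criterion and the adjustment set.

desc(H)\{H}={K,V}; candidates ⊆ {B,D,F}.
size 0: {}; under {} H still reaches {B,D,F,K,V} ∋ K.
{B}: H⊥K given {B} in G with H→· removed — back-door holds.
P(K|do(H)) = Σ_{B} P(K|H,B)·P(B).

P(K|do(H)): backdoor, adjust for {B}.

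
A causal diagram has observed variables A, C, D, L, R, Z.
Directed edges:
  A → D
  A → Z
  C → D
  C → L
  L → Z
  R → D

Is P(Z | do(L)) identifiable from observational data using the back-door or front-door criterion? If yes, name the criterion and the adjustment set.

P(Z|do(L)): backdoor, adjust for ∅.

desc(L)\{L}={Z}; candidates ⊆ {A,C,D,R}.
∅: L⊥Z given ∅ in G with L→· removed — back-door holds.
P(Z|do(L)) = P(Z|L) — no adjustment needed.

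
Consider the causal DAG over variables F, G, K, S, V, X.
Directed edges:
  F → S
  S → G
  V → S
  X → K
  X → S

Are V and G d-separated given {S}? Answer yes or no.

Bayes-Ball from V | {S} reaches {F,K,X}.
G ∉ reach(V|{S}) ⇒ V ⊥ G | {S}.

Yes — V ⊥ G | {S}.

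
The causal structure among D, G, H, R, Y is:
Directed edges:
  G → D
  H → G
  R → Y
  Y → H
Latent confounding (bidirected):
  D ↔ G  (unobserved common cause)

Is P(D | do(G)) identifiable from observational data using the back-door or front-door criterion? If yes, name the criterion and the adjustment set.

desc(G)\{G}={D}; candidates ⊆ {H,R,Y}.
G↔D: latent back-door arc(s) into G.
size 0: {}; under {} G still reaches {D,H,R,Y} ∋ D.
size 1: {H}, {R}, {Y}; under {H} G still reaches {D} ∋ D.
size 2: {H,R}, {H,Y}, {R,Y}; under {H,R} G still reaches {D} ∋ D.
G↔D cannot be blocked by any observed set — no back-door set.
No mediator lies on a directed G→…→D path.
Neither criterion identifies P(D|do(G)) in this graph.

P(D|do(G)): not identifiable (no BD/FD set).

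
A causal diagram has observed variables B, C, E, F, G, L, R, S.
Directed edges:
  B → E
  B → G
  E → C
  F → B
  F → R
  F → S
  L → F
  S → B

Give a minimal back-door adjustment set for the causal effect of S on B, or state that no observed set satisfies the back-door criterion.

S→B: minimal back-door set {F}.

desc(S)\{S}={B,C,E,G}; candidates ⊆ {F,L,R}.
size 0: {}; under {} S still reaches {B,C,E,F,G,L,R} ∋ B.
{F}: S⊥B given {F} in G with S→· removed — back-door holds.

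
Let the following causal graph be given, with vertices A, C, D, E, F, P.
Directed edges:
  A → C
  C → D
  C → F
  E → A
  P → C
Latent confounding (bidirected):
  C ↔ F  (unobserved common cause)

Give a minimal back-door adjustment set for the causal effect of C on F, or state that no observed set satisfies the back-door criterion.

C→F: no observed back-door set.

desc(C)\{C}={D,F}; candidates ⊆ {A,E,P}.
C↔F: latent back-door arc(s) into C.
size 0: {}; under {} C still reaches {A,E,F,P} ∋ F.
size 1: {A}, {E}, {P}; under {A} C still reaches {F,P} ∋ F.
size 2: {A,E}, {A,P}, {E,P}; under {A,E} C still reaches {F,P} ∋ F.
C↔F cannot be blocked by any observed set — no back-door set.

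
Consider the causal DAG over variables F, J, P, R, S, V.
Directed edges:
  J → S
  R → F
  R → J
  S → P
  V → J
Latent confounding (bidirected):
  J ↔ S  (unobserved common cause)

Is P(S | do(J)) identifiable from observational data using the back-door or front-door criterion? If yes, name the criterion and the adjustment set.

P(S|do(J)): not identifiable (no BD/FD set).

desc(J)\{J}={P,S}; candidates ⊆ {F,R,V}.
J↔S: latent back-door arc(s) into J.
size 0: {}; under {} J still reaches {F,P,R,S,V} ∋ S.
size 1: {F}, {R}, {V}; under {F} J still reaches {P,R,S,V} ∋ S.
size 2: {F,R}, {F,V}, {R,V}; under {F,R} J still reaches {P,S,V} ∋ S.
J↔S cannot be blocked by any observed set — no back-door set.
No mediator lies on a directed J→…→S path.
Neither criterion identifies P(S|do(J)) in this graph.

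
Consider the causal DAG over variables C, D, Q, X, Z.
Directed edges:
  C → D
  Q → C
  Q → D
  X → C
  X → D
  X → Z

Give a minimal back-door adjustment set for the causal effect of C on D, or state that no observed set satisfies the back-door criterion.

desc(C)\{C}={D}; candidates ⊆ {Q,X,Z}.
size 0: {}; under {} C still reaches {D,Q,X,Z} ∋ D.
size 1: {Q}, {X}, {Z}; under {Q} C still reaches {D,X,Z} ∋ D.
{Q,X}: C⊥D given {Q,X} in G with C→· removed — back-door holds.

C→D: minimal back-door set {Q, X}.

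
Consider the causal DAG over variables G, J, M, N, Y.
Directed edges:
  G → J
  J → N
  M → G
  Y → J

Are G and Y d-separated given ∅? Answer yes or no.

Yes — G ⊥ Y | ∅.

Bayes-Ball from G | ∅ reaches {J,M,N}.
Y ∉ reach(G|∅) ⇒ G ⊥ Y | ∅.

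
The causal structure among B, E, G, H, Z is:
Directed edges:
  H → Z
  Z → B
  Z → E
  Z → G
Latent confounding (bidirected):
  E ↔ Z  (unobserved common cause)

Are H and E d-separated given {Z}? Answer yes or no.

Bayes-Ball from H | {Z} reaches {E}.
E ∈ reach(H|{Z}) ⇒ H ⊥̸ E | {Z}.

No — H and E are d-connected given {Z}.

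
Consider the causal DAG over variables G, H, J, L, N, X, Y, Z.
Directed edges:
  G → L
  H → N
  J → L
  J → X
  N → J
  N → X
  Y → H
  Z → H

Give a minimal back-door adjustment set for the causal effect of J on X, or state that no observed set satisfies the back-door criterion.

J→X: minimal back-door set {N}.

desc(J)\{J}={L,X}; candidates ⊆ {G,H,N,Y,Z}.
size 0: {}; under {} J still reaches {H,N,X,Y,Z} ∋ X.
{N}: J⊥X given {N} in G with J→· removed — back-door holds.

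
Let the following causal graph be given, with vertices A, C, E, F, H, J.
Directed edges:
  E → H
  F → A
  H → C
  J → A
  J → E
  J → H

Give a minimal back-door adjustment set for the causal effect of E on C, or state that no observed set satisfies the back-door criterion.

desc(E)\{E}={C,H}; candidates ⊆ {A,F,J}.
size 0: {}; under {} E still reaches {A,C,H,J} ∋ C.
{J}: E⊥C given {J} in G with E→· removed — back-door holds.

E→C: minimal back-door set {J}.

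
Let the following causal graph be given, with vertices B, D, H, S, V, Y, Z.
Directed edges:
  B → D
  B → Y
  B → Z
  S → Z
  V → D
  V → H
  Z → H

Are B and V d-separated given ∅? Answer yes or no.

Yes — B ⊥ V | ∅.

Bayes-Ball from B | ∅ reaches {D,H,Y,Z}.
V ∉ reach(B|∅) ⇒ B ⊥ V | ∅.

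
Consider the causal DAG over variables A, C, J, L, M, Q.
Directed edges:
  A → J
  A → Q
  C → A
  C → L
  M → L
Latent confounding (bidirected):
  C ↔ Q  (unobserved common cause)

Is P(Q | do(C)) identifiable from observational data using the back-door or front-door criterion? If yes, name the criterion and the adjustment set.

P(Q|do(C)): frontdoor, adjust for {A}.

desc(C)\{C}={A,J,L,Q}; candidates ⊆ {M}.
C↔Q: latent back-door arc(s) into C.
size 0: {}; under {} C still reaches {Q} ∋ Q.
size 1: {M}; under {M} C still reaches {Q} ∋ Q.
C↔Q cannot be blocked by any observed set — no back-door set.
{A}: (i) intercepts every directed C→Q path; (ii) no back-door C→{A}; (iii) {C} blocks every back-door {A}→Q. Front-door holds.
P(Q|do(C)) = Σ_{A} P(A|C) Σ_{C'} P(Q|A,C')P(C').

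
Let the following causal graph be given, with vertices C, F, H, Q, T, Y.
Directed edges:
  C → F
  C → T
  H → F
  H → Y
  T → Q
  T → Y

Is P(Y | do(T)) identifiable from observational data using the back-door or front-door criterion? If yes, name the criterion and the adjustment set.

P(Y|do(T)): backdoor, adjust for ∅.

desc(T)\{T}={Q,Y}; candidates ⊆ {C,F,H}.
∅: T⊥Y given ∅ in G with T→· removed — back-door holds.
P(Y|do(T)) = P(Y|T) — no adjustment needed.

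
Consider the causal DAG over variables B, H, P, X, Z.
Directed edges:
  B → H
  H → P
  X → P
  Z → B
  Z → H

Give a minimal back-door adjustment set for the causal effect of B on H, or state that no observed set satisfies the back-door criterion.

desc(B)\{B}={H,P}; candidates ⊆ {X,Z}.
size 0: {}; under {} B still reaches {H,P,Z} ∋ H.
{Z}: B⊥H given {Z} in G with B→· removed — back-door holds.

B→H: minimal back-door set {Z}.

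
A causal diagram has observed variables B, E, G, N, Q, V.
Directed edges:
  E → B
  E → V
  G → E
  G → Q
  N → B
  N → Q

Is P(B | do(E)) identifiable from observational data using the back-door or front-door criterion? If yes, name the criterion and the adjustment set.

P(B|do(E)): backdoor, adjust for ∅.

desc(E)\{E}={B,V}; candidates ⊆ {G,N,Q}.
∅: E⊥B given ∅ in G with E→· removed — back-door holds.
P(B|do(E)) = P(B|E) — no adjustment needed.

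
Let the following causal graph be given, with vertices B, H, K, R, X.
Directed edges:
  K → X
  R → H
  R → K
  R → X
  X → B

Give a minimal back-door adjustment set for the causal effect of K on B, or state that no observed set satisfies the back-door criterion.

K→B: minimal back-door set {R}.

desc(K)\{K}={B,X}; candidates ⊆ {H,R}.
size 0: {}; under {} K still reaches {B,H,R,X} ∋ B.
{R}: K⊥B given {R} in G with K→· removed — back-door holds.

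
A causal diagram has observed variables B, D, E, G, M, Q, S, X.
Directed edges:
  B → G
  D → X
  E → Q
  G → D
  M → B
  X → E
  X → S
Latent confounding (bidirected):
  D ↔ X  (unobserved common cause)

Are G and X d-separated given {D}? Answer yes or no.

No — G and X are d-connected given {D}.

Bayes-Ball from G | {D} reaches {B,E,M,Q,S,X}.
X ∈ reach(G|{D}) ⇒ G ⊥̸ X | {D}.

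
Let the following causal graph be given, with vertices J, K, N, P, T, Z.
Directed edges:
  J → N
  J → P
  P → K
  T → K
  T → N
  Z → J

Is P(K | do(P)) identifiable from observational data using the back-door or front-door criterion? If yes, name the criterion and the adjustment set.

desc(P)\{P}={K}; candidates ⊆ {J,N,T,Z}.
∅: P⊥K given ∅ in G with P→· removed — back-door holds.
P(K|do(P)) = P(K|P) — no adjustment needed.

P(K|do(P)): backdoor, adjust for ∅.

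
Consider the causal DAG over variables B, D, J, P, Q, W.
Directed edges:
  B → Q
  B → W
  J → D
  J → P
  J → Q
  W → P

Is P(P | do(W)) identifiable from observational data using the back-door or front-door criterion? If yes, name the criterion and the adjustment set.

desc(W)\{W}={P}; candidates ⊆ {B,D,J,Q}.
∅: W⊥P given ∅ in G with W→· removed — back-door holds.
P(P|do(W)) = P(P|W) — no adjustment needed.

P(P|do(W)): backdoor, adjust for ∅.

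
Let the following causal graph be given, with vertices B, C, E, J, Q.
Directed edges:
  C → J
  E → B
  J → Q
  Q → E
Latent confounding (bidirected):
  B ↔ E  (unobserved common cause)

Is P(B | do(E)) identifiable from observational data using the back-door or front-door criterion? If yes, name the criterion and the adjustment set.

desc(E)\{E}={B}; candidates ⊆ {C,J,Q}.
E↔B: latent back-door arc(s) into E.
size 0: {}; under {} E still reaches {B,C,J,Q} ∋ B.
size 1: {C}, {J}, {Q}; under {C} E still reaches {B,J,Q} ∋ B.
size 2: {C,J}, {C,Q}, {J,Q}; under {C,J} E still reaches {B,Q} ∋ B.
E↔B cannot be blocked by any observed set — no back-door set.
No mediator lies on a directed E→…→B path.
Neither criterion identifies P(B|do(E)) in this graph.

P(B|do(E)): not identifiable (no BD/FD set).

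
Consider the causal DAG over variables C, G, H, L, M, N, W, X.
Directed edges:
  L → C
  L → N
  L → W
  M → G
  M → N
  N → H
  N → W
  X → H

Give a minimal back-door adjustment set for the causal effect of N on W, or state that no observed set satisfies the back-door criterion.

N→W: minimal back-door set {L}.

desc(N)\{N}={H,W}; candidates ⊆ {C,G,L,M,X}.
size 0: {}; under {} N still reaches {C,G,L,M,W} ∋ W.
{L}: N⊥W given {L} in G with N→· removed — back-door holds.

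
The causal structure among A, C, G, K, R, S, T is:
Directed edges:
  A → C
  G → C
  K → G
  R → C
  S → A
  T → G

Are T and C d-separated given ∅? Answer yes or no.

No — T and C are d-connected given ∅.

Bayes-Ball from T | ∅ reaches {C,G}.
C ∈ reach(T|∅) ⇒ T ⊥̸ C | ∅.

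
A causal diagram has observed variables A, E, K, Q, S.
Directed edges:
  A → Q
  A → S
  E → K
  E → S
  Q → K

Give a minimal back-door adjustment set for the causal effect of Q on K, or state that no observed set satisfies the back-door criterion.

Q→K: minimal back-door set ∅.

desc(Q)\{Q}={K}; candidates ⊆ {A,E,S}.
∅: Q⊥K given ∅ in G with Q→· removed — back-door holds.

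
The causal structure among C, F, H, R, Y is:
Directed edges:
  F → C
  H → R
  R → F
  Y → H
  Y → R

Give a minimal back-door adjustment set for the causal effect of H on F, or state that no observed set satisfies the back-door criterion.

desc(H)\{H}={C,F,R}; candidates ⊆ {Y}.
size 0: {}; under {} H still reaches {C,F,R,Y} ∋ F.
{Y}: H⊥F given {Y} in G with H→· removed — back-door holds.

H→F: minimal back-door set {Y}.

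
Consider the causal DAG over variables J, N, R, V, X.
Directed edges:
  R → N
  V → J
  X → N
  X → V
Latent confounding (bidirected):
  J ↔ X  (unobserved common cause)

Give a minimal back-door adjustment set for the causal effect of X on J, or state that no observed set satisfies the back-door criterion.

X→J: no observed back-door set.

desc(X)\{X}={J,N,V}; candidates ⊆ {R}.
X↔J: latent back-door arc(s) into X.
size 0: {}; under {} X still reaches {J} ∋ J.
size 1: {R}; under {R} X still reaches {J} ∋ J.
X↔J cannot be blocked by any observed set — no back-door set.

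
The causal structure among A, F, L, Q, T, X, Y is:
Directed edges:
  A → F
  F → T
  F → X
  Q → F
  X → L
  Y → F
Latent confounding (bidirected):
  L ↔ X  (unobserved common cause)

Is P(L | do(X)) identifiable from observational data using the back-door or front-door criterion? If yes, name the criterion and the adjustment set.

P(L|do(X)): not identifiable (no BD/FD set).

desc(X)\{X}={L}; candidates ⊆ {A,F,Q,T,Y}.
X↔L: latent back-door arc(s) into X.
size 0: {}; under {} X still reaches {A,F,L,Q,T,Y} ∋ L.
size 1: {A}, {F}, {Q} …(+2); under {A} X still reaches {F,L,Q,T,Y} ∋ L.
size 2: {A,F}, {A,Q}, {A,T} …(+7); under {A,F} X still reaches {L} ∋ L.
X↔L cannot be blocked by any observed set — no back-door set.
No mediator lies on a directed X→…→L path.
Neither criterion identifies P(L|do(X)) in this graph.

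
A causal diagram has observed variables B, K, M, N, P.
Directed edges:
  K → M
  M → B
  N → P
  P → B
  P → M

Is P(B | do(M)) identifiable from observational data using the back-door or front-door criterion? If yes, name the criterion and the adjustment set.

desc(M)\{M}={B}; candidates ⊆ {K,N,P}.
size 0: {}; under {} M still reaches {B,K,N,P} ∋ B.
{P}: M⊥B given {P} in G with M→· removed — back-door holds.
P(B|do(M)) = Σ_{P} P(B|M,P)·P(P).

P(B|do(M)): backdoor, adjust for {P}.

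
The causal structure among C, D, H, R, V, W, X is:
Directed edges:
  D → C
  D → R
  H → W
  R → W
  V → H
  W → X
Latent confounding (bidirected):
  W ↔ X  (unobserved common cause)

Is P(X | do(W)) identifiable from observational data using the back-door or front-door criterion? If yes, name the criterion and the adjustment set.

P(X|do(W)): not identifiable (no BD/FD set).

desc(W)\{W}={X}; candidates ⊆ {C,D,H,R,V}.
W↔X: latent back-door arc(s) into W.
size 0: {}; under {} W still reaches {C,D,H,R,V,X} ∋ X.
size 1: {C}, {D}, {H} …(+2); under {C} W still reaches {D,H,R,V,X} ∋ X.
size 2: {C,D}, {C,H}, {C,R} …(+7); under {C,D} W still reaches {H,R,V,X} ∋ X.
W↔X cannot be blocked by any observed set — no back-door set.
No mediator lies on a directed W→…→X path.
Neither criterion identifies P(X|do(W)) in this graph.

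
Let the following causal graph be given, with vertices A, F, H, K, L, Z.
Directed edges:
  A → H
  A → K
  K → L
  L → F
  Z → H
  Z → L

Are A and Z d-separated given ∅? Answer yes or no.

Yes — A ⊥ Z | ∅.

Bayes-Ball from A | ∅ reaches {F,H,K,L}.
Z ∉ reach(A|∅) ⇒ A ⊥ Z | ∅.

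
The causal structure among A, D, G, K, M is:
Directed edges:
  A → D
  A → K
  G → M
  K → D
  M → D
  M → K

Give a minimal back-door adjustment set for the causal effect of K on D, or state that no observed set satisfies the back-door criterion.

desc(K)\{K}={D}; candidates ⊆ {A,G,M}.
size 0: {}; under {} K still reaches {A,D,G,M} ∋ D.
size 1: {A}, {G}, {M}; under {A} K still reaches {D,G,M} ∋ D.
{A,M}: K⊥D given {A,M} in G with K→· removed — back-door holds.

K→D: minimal back-door set {A, M}.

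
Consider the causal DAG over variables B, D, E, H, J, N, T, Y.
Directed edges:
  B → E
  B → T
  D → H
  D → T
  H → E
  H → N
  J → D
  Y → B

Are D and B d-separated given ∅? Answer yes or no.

Bayes-Ball from D | ∅ reaches {E,H,J,N,T}.
B ∉ reach(D|∅) ⇒ D ⊥ B | ∅.

Yes — D ⊥ B | ∅.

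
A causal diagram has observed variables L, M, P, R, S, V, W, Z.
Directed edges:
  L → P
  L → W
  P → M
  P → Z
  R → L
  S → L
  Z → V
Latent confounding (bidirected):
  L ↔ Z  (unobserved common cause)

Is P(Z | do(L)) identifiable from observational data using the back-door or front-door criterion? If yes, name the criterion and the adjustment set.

desc(L)\{L}={M,P,V,W,Z}; candidates ⊆ {R,S}.
L↔Z: latent back-door arc(s) into L.
size 0: {}; under {} L still reaches {R,S,V,Z} ∋ Z.
size 1: {R}, {S}; under {R} L still reaches {S,V,Z} ∋ Z.
size 2: {R,S}; under {R,S} L still reaches {V,Z} ∋ Z.
L↔Z cannot be blocked by any observed set — no back-door set.
{P}: (i) intercepts every directed L→Z path; (ii) no back-door L→{P}; (iii) {L} blocks every back-door {P}→Z. Front-door holds.
P(Z|do(L)) = Σ_{P} P(P|L) Σ_{L'} P(Z|P,L')P(L').

P(Z|do(L)): frontdoor, adjust for {P}.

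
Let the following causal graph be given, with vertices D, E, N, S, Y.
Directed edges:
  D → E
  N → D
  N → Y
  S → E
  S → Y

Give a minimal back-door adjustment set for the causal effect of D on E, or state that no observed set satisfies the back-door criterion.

D→E: minimal back-door set ∅.

desc(D)\{D}={E}; candidates ⊆ {N,S,Y}.
∅: D⊥E given ∅ in G with D→· removed — back-door holds.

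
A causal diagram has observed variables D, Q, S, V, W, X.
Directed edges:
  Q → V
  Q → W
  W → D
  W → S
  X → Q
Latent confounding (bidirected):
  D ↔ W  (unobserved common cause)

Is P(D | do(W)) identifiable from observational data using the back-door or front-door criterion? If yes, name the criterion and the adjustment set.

P(D|do(W)): not identifiable (no BD/FD set).

desc(W)\{W}={D,S}; candidates ⊆ {Q,V,X}.
W↔D: latent back-door arc(s) into W.
size 0: {}; under {} W still reaches {D,Q,V,X} ∋ D.
size 1: {Q}, {V}, {X}; under {Q} W still reaches {D} ∋ D.
size 2: {Q,V}, {Q,X}, {V,X}; under {Q,V} W still reaches {D} ∋ D.
W↔D cannot be blocked by any observed set — no back-door set.
No mediator lies on a directed W→…→D path.
Neither criterion identifies P(D|do(W)) in this graph.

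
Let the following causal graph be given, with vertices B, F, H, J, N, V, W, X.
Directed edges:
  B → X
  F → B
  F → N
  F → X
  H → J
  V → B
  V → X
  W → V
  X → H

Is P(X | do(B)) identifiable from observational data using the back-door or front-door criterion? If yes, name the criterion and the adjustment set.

desc(B)\{B}={H,J,X}; candidates ⊆ {F,N,V,W}.
size 0: {}; under {} B still reaches {F,H,J,N,V,W,X} ∋ X.
size 1: {F}, {N}, {V} …(+1); under {F} B still reaches {H,J,V,W,X} ∋ X.
{F,V}: B⊥X given {F,V} in G with B→· removed — back-door holds.
P(X|do(B)) = Σ_{F,V} P(X|B,F,V)·P(F,V).

P(X|do(B)): backdoor, adjust for {F, V}.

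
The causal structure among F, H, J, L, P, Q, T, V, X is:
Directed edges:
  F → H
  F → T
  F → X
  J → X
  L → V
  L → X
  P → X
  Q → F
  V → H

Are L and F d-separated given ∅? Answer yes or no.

Bayes-Ball from L | ∅ reaches {H,V,X}.
F ∉ reach(L|∅) ⇒ L ⊥ F | ∅.

Yes — L ⊥ F | ∅.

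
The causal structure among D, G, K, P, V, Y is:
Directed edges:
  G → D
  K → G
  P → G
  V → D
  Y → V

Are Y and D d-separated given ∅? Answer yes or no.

Bayes-Ball from Y | ∅ reaches {D,V}.
D ∈ reach(Y|∅) ⇒ Y ⊥̸ D | ∅.

No — Y and D are d-connected given ∅.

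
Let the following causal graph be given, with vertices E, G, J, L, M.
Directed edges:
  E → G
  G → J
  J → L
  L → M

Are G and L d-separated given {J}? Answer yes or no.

Yes — G ⊥ L | {J}.

Bayes-Ball from G | {J} reaches {E}.
L ∉ reach(G|{J}) ⇒ G ⊥ L | {J}.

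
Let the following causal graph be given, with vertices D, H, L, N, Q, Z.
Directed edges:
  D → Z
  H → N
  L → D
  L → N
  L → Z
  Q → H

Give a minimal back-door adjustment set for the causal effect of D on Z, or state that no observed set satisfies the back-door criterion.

D→Z: minimal back-door set {L}.

desc(D)\{D}={Z}; candidates ⊆ {H,L,N,Q}.
size 0: {}; under {} D still reaches {L,N,Z} ∋ Z.
{L}: D⊥Z given {L} in G with D→· removed — back-door holds.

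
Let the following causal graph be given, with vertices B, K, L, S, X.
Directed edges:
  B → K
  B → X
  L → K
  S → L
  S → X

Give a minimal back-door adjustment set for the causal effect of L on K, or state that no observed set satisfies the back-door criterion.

L→K: minimal back-door set ∅.

desc(L)\{L}={K}; candidates ⊆ {B,S,X}.
∅: L⊥K given ∅ in G with L→· removed — back-door holds.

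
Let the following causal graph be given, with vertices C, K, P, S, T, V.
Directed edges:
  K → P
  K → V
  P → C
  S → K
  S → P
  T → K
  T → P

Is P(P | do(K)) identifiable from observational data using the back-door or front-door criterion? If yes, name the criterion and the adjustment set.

desc(K)\{K}={C,P,V}; candidates ⊆ {S,T}.
size 0: {}; under {} K still reaches {C,P,S,T} ∋ P.
size 1: {S}, {T}; under {S} K still reaches {C,P,T} ∋ P.
{S,T}: K⊥P given {S,T} in G with K→· removed — back-door holds.
P(P|do(K)) = Σ_{S,T} P(P|K,S,T)·P(S,T).

P(P|do(K)): backdoor, adjust for {S, T}.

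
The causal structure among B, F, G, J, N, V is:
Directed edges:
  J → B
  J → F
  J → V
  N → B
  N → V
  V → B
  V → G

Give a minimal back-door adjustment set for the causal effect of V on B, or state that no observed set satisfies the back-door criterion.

V→B: minimal back-door set {J, N}.

desc(V)\{V}={B,G}; candidates ⊆ {F,J,N}.
size 0: {}; under {} V still reaches {B,F,J,N} ∋ B.
size 1: {F}, {J}, {N}; under {F} V still reaches {B,J,N} ∋ B.
{J,N}: V⊥B given {J,N} in G with V→· removed — back-door holds.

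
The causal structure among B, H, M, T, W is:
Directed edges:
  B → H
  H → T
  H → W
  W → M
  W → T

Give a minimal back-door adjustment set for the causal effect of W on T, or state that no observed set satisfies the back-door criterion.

desc(W)\{W}={M,T}; candidates ⊆ {B,H}.
size 0: {}; under {} W still reaches {B,H,T} ∋ T.
{H}: W⊥T given {H} in G with W→· removed — back-door holds.

W→T: minimal back-door set {H}.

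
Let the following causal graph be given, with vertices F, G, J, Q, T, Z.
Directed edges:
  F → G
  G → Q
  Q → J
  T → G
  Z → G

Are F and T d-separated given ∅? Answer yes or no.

Bayes-Ball from F | ∅ reaches {G,J,Q}.
T ∉ reach(F|∅) ⇒ F ⊥ T | ∅.

Yes — F ⊥ T | ∅.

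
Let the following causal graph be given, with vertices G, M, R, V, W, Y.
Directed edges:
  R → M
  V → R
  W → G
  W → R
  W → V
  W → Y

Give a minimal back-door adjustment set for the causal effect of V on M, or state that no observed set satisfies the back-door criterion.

desc(V)\{V}={M,R}; candidates ⊆ {G,W,Y}.
size 0: {}; under {} V still reaches {G,M,R,W,Y} ∋ M.
{W}: V⊥M given {W} in G with V→· removed — back-door holds.

V→M: minimal back-door set {W}.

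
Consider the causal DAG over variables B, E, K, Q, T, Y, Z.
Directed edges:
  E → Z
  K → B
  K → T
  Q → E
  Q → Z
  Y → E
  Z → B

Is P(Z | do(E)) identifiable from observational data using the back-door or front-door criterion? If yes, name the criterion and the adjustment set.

desc(E)\{E}={B,Z}; candidates ⊆ {K,Q,T,Y}.
size 0: {}; under {} E still reaches {B,Q,Y,Z} ∋ Z.
{Q}: E⊥Z given {Q} in G with E→· removed — back-door holds.
P(Z|do(E)) = Σ_{Q} P(Z|E,Q)·P(Q).

P(Z|do(E)): backdoor, adjust for {Q}.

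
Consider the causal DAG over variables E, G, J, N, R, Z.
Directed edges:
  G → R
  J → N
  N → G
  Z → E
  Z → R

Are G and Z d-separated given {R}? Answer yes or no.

No — G and Z are d-connected given {R}.

Bayes-Ball from G | {R} reaches {E,J,N,Z}.
Z ∈ reach(G|{R}) ⇒ G ⊥̸ Z | {R}.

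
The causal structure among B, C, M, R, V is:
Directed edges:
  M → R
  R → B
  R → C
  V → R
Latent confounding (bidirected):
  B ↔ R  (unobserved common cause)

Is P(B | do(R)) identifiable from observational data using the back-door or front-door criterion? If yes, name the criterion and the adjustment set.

P(B|do(R)): not identifiable (no BD/FD set).

desc(R)\{R}={B,C}; candidates ⊆ {M,V}.
R↔B: latent back-door arc(s) into R.
size 0: {}; under {} R still reaches {B,M,V} ∋ B.
size 1: {M}, {V}; under {M} R still reaches {B,V} ∋ B.
size 2: {M,V}; under {M,V} R still reaches {B} ∋ B.
R↔B cannot be blocked by any observed set — no back-door set.
No mediator lies on a directed R→…→B path.
Neither criterion identifies P(B|do(R)) in this graph.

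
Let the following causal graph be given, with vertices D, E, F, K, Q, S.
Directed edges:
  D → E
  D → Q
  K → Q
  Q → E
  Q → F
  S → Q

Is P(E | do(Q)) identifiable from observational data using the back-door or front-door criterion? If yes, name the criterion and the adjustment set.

desc(Q)\{Q}={E,F}; candidates ⊆ {D,K,S}.
size 0: {}; under {} Q still reaches {D,E,K,S} ∋ E.
{D}: Q⊥E given {D} in G with Q→· removed — back-door holds.
P(E|do(Q)) = Σ_{D} P(E|Q,D)·P(D).

P(E|do(Q)): backdoor, adjust for {D}.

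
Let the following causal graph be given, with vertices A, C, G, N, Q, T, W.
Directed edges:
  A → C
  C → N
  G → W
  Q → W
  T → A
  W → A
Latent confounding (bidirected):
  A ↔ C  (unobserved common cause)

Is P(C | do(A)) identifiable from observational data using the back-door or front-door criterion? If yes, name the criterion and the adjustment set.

P(C|do(A)): not identifiable (no BD/FD set).

desc(A)\{A}={C,N}; candidates ⊆ {G,Q,T,W}.
A↔C: latent back-door arc(s) into A.
size 0: {}; under {} A still reaches {C,G,N,Q,T,W} ∋ C.
size 1: {G}, {Q}, {T} …(+1); under {G} A still reaches {C,N,Q,T,W} ∋ C.
size 2: {G,Q}, {G,T}, {G,W} …(+3); under {G,Q} A still reaches {C,N,T,W} ∋ C.
A↔C cannot be blocked by any observed set — no back-door set.
No mediator lies on a directed A→…→C path.
Neither criterion identifies P(C|do(A)) in this graph.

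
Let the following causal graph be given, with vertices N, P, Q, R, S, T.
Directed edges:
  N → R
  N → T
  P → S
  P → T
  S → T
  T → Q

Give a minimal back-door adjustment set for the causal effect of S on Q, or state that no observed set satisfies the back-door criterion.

S→Q: minimal back-door set {P}.

desc(S)\{S}={Q,T}; candidates ⊆ {N,P,R}.
size 0: {}; under {} S still reaches {P,Q,T} ∋ Q.
{P}: S⊥Q given {P} in G with S→· removed — back-door holds.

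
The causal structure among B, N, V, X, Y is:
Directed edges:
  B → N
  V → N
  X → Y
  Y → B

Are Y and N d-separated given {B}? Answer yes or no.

Yes — Y ⊥ N | {B}.

Bayes-Ball from Y | {B} reaches {X}.
N ∉ reach(Y|{B}) ⇒ Y ⊥ N | {B}.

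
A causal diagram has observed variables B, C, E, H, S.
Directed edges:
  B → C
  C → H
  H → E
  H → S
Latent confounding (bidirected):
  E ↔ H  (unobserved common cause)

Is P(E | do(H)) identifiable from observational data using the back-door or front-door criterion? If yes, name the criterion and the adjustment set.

P(E|do(H)): not identifiable (no BD/FD set).

desc(H)\{H}={E,S}; candidates ⊆ {B,C}.
H↔E: latent back-door arc(s) into H.
size 0: {}; under {} H still reaches {B,C,E} ∋ E.
size 1: {B}, {C}; under {B} H still reaches {C,E} ∋ E.
size 2: {B,C}; under {B,C} H still reaches {E} ∋ E.
H↔E cannot be blocked by any observed set — no back-door set.
No mediator lies on a directed H→…→E path.
Neither criterion identifies P(E|do(H)) in this graph.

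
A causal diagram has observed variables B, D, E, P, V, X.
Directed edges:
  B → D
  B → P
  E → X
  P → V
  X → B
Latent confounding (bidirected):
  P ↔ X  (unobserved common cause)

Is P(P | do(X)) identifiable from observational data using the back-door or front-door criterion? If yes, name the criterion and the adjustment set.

P(P|do(X)): frontdoor, adjust for {B}.

desc(X)\{X}={B,D,P,V}; candidates ⊆ {E}.
X↔P: latent back-door arc(s) into X.
size 0: {}; under {} X still reaches {E,P,V} ∋ P.
size 1: {E}; under {E} X still reaches {P,V} ∋ P.
X↔P cannot be blocked by any observed set — no back-door set.
{B}: (i) intercepts every directed X→P path; (ii) no back-door X→{B}; (iii) {X} blocks every back-door {B}→P. Front-door holds.
P(P|do(X)) = Σ_{B} P(B|X) Σ_{X'} P(P|B,X')P(X').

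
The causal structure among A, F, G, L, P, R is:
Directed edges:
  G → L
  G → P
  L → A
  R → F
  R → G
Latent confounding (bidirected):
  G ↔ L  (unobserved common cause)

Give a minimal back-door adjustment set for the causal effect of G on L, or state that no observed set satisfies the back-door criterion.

G→L: no observed back-door set.

desc(G)\{G}={A,L,P}; candidates ⊆ {F,R}.
G↔L: latent back-door arc(s) into G.
size 0: {}; under {} G still reaches {A,F,L,R} ∋ L.
size 1: {F}, {R}; under {F} G still reaches {A,L,R} ∋ L.
size 2: {F,R}; under {F,R} G still reaches {A,L} ∋ L.
G↔L cannot be blocked by any observed set — no back-door set.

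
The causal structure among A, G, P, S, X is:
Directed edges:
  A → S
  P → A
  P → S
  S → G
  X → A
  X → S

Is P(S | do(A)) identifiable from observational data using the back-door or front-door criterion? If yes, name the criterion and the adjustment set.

P(S|do(A)): backdoor, adjust for {P, X}.

desc(A)\{A}={G,S}; candidates ⊆ {P,X}.
size 0: {}; under {} A still reaches {G,P,S,X} ∋ S.
size 1: {P}, {X}; under {P} A still reaches {G,S,X} ∋ S.
{P,X}: A⊥S given {P,X} in G with A→· removed — back-door holds.
P(S|do(A)) = Σ_{P,X} P(S|A,P,X)·P(P,X).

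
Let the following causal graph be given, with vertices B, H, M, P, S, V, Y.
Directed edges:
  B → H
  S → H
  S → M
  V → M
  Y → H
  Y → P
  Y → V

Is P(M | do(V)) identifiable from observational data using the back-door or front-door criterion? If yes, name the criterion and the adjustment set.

P(M|do(V)): backdoor, adjust for ∅.

desc(V)\{V}={M}; candidates ⊆ {B,H,P,S,Y}.
∅: V⊥M given ∅ in G with V→· removed — back-door holds.
P(M|do(V)) = P(M|V) — no adjustment needed.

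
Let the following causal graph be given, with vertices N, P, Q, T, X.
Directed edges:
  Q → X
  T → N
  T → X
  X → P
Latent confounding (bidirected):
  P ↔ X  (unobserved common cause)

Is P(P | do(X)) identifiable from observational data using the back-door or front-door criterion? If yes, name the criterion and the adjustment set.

desc(X)\{X}={P}; candidates ⊆ {N,Q,T}.
X↔P: latent back-door arc(s) into X.
size 0: {}; under {} X still reaches {N,P,Q,T} ∋ P.
size 1: {N}, {Q}, {T}; under {N} X still reaches {P,Q,T} ∋ P.
size 2: {N,Q}, {N,T}, {Q,T}; under {N,Q} X still reaches {P,T} ∋ P.
X↔P cannot be blocked by any observed set — no back-door set.
No mediator lies on a directed X→…→P path.
Neither criterion identifies P(P|do(X)) in this graph.

P(P|do(X)): not identifiable (no BD/FD set).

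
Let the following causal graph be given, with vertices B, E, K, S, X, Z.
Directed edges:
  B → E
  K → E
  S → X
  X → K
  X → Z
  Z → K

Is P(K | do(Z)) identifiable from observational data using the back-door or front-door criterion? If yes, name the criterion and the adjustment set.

desc(Z)\{Z}={E,K}; candidates ⊆ {B,S,X}.
size 0: {}; under {} Z still reaches {E,K,S,X} ∋ K.
{X}: Z⊥K given {X} in G with Z→· removed — back-door holds.
P(K|do(Z)) = Σ_{X} P(K|Z,X)·P(X).

P(K|do(Z)): backdoor, adjust for {X}.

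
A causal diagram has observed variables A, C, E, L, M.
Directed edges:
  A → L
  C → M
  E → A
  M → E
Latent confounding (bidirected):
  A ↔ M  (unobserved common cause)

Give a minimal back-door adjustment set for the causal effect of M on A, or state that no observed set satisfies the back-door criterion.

M→A: no observed back-door set.

desc(M)\{M}={A,E,L}; candidates ⊆ {C}.
M↔A: latent back-door arc(s) into M.
size 0: {}; under {} M still reaches {A,C,L} ∋ A.
size 1: {C}; under {C} M still reaches {A,L} ∋ A.
M↔A cannot be blocked by any observed set — no back-door set.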